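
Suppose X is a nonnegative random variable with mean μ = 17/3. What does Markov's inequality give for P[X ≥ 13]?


μ = E[X] = 17/3, a = 13.
Markov: P[X ≥ 13] ≤ μ/a = (17/3)/13 = 17/39.
Numerically: ≈ 0.43590.
(Since a = 13 > μ = 5.66667, the bound 17/39 is < 1 and informative.)

P[X ≥ 13] ≤ 17/39 ≈ 0.43590.


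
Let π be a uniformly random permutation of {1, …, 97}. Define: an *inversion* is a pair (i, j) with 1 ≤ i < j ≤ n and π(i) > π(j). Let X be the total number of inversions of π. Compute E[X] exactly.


Write X = Σ X_I over the C(97, 2) = 4656 pairs i < j, with X_I the indicator of one inversion.
There are 4656 indicators.
For each fixed pair i < j, the values π(i) and π(j) are two distinct elements of {1, …, 97} in uniformly random order; by symmetry P[π(i) > π(j)] = 1/2.
By linearity: E[X] = 4656 · (1/2) = C(97, 2) · (1/2) = 4656/2 = 2328 ≈ 2328.00000.

E[X] = 2328 = 2328.00000.


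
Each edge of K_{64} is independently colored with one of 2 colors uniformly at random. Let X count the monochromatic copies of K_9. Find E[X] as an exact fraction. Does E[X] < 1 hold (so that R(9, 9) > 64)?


E[X] = C(64, 9) · 2^{1 − 36} = 27540584512 · 2^{−35} = 27540584512/34359738368.
As a reduced fraction: E[X] = 430321633/536870912 ≈ 0.8015.
Is E[X] < 1? YES.
Since E[X] < 1, there exists a 2-coloring of K_{64} with no monochromatic K_9; hence R(9, 9) > 64.

E[X] = 430321633/536870912 ≈ 0.8015; E[X] < 1, so R(9, 9) > 64.


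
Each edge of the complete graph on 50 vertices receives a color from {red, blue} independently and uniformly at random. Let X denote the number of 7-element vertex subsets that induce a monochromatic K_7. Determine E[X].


Let X = Σ_S X_S over the C(50, 7) = 99884400 subsets S of size 7, where X_S = 1 if the K_7 on S is monochromatic.
For a fixed S, the K_7 on S has C(7, 2) = 21 edges. P[all 21 edges red] = (1/2)^21, and likewise for blue, so P[monochromatic] = 2·(1/2)^21 = 2^{1 − 21} = 1/1048576.
Summing: E[X] = C(50, 7) · 2^{1 − 21} = 99884400 · 1/1048576 = 6242775/65536.
Numerically: E[X] ≈ 95.2572.

E[X] = C(50,7)·2^(1−C(7,2)) = 6242775/65536 ≈ 95.2572.


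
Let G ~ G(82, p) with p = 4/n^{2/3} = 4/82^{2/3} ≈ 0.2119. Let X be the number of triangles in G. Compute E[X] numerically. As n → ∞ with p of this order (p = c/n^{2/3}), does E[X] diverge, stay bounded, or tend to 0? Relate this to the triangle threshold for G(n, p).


Number of potential triangles: C(82, 3) = 88560.
Each occurs with probability p³ ≈ (0.2119)³ ≈ 9.518144e-03.
By linearity: E[X] = C(82, 3)·p³ ≈ 88560 · 9.518144e-03 ≈ 842.9268.
Since α = 2/3 < 1, p = c/n^{2/3} ≫ 1/n is above the triangle threshold p ~ 1/n. Asymptotically E[X] ~ (c³/6)·n^{3(1−α)} = (4³/6)·n^{1} → ∞; triangles are abundant w.h.p.

E[X] ≈ 842.9268; in regime p = Θ(1/n^{2/3}) E[X] diverges (above the triangle threshold p ~ 1/n).


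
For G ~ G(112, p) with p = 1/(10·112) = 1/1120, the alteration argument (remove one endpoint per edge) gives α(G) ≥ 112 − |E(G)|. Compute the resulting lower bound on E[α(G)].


E[|E(G)|] = C(112, 2)·p = 6216 · (1/1120) = 111/20.
E[α(G)] ≥ n − E[|E(G)|] = 112 − 111/20 = 2129/20.
Numerically: ≈ 106.450.
(This is only a lower bound; the true E[α(G)] may be larger.)

E[α(G)] ≥ 2129/20 ≈ 106.450.


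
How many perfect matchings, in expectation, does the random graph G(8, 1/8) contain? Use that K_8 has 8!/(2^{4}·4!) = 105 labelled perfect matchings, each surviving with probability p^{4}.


K_8 has 8!/(2^{4}·4!) = 105 labelled perfect matchings.
For each such perfect matching H, let X_H = 1 if all 4 edges of H are present in G. Then P[X_H = 1] = p^{4} = (1/8)^{4} = 1/4096.
Summing the indicators: E[X] = Σ_H E[X_H] = 105 · p^{4} = 105 · 1/4096 = 105/4096.
Numerically: E[X] ≈ 0.02563.

E[X] = 105 · (1/8)^{4} = 105/4096 ≈ 0.02563.


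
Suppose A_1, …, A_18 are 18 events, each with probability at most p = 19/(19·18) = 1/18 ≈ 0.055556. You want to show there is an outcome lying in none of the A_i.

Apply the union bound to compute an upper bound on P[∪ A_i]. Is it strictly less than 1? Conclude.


Union bound: P[∪_{i=1}^{18} A_i] ≤ Σ_i P[A_i] ≤ 18·p = 18·(1/18) = 1.
Numerically: 1 ≈ 1.000000.
Is 1 < 1? NO.
Since the bound 1 is ≥ 1, the union bound is uninformative here; it does NOT by itself certify existence.

18·p = 1 ≈ 1.000000; existence NOT certified by the union bound.


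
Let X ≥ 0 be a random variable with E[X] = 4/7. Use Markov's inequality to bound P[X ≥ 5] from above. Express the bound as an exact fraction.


μ = E[X] = 4/7, a = 5.
Markov: P[X ≥ 5] ≤ μ/a = (4/7)/5 = 4/35.
Numerically: ≈ 0.1143.
(Since a = 5 > μ = 0.5714, the bound 4/35 is < 1 and informative.)

P[X ≥ 5] ≤ 4/35 ≈ 0.1143.


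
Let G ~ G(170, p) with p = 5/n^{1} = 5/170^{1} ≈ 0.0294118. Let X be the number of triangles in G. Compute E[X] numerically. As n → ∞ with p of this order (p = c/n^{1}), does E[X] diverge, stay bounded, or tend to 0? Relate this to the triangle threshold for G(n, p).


Number of potential triangles: C(170, 3) = 804440.
Each occurs with probability p³ ≈ (0.0294118)³ ≈ 2.54427030e-05.
By linearity: E[X] = C(170, 3)·p³ ≈ 804440 · 2.54427030e-05 ≈ 20.467128.
Here α = 1, so p = 5/n is exactly at the triangle threshold p ~ 1/n. Asymptotically E[X] → c³/6 = 5³/6 = 125/6 ≈ 20.833333, a bounded constant. In this regime the triangle count is asymptotically Poisson(c³/6).

E[X] ≈ 20.467128; in regime p = Θ(1/n^{1}) E[X] stays bounded (at the triangle threshold p ~ 1/n).


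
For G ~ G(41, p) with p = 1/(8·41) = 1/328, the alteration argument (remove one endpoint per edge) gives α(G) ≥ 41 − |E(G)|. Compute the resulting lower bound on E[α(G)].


E[|E(G)|] = C(41, 2)·p = 820 · (1/328) = 5/2.
E[α(G)] ≥ n − E[|E(G)|] = 41 − 5/2 = 77/2.
Numerically: ≈ 38.500000.
(This is only a lower bound; the true E[α(G)] may be larger.)

E[α(G)] ≥ 77/2 ≈ 38.500000.


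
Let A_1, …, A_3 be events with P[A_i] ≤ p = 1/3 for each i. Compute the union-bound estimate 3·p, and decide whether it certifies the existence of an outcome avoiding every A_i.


Union bound: P[∪_{i=1}^{3} A_i] ≤ Σ_i P[A_i] ≤ 3·p = 3·(1/3) = 1.
Numerically: 1 ≈ 1.0000000.
Is 1 < 1? NO.
Since the bound 1 is ≥ 1, the union bound is uninformative here; it does NOT by itself certify existence.

3·p = 1 ≈ 1.0000000; existence NOT certified by the union bound.


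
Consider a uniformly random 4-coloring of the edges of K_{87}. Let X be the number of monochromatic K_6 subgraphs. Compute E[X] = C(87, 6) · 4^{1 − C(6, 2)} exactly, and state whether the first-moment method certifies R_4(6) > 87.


E[X] = C(87, 6) · 4^{1 − 15} = 504981379 · 4^{−14} = 504981379/268435456.
As a reduced fraction: E[X] = 504981379/268435456 ≈ 1.881.
Is E[X] < 1? NO.
Since E[X] ≥ 1, the first-moment bound is inconclusive at n = 87; it does NOT by itself certify R_4(6) > 87.

E[X] = 504981379/268435456 ≈ 1.881; E[X] ≥ 1; first-moment method inconclusive here.


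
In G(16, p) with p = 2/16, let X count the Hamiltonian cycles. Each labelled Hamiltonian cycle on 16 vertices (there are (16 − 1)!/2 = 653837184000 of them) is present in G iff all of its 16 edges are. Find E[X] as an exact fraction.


K_16 has (16 − 1)!/2 = 653837184000 labelled Hamiltonian cycles.
For each such Hamiltonian cycle H, let X_H = 1 if all 16 edges of H are present in G. Then P[X_H = 1] = p^{16} = (1/8)^{16} = 1/281474976710656.
Summing the indicators: E[X] = Σ_H E[X_H] = 653837184000 · p^{16} = 653837184000 · 1/281474976710656 = 638512875/274877906944.
Numerically: E[X] ≈ 0.00232.

E[X] = 653837184000 · (1/8)^{16} = 638512875/274877906944 ≈ 0.00232.


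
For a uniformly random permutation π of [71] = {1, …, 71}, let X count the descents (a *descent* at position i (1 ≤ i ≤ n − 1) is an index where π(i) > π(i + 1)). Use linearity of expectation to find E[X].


Write X = Σ X_I over i = 1, …, 70, with X_I the indicator of one descent.
There are 70 indicators.
For each fixed i, the pair (π(i), π(i+1)) is a uniformly random ordered pair of distinct values from {1, …, 71}; by symmetry P[π(i) > π(i+1)] = 1/2.
By linearity: E[X] = 70 · (1/2) = (71 − 1) · (1/2) = 35 ≈ 35.000000.

E[X] = 35 = 35.000000.


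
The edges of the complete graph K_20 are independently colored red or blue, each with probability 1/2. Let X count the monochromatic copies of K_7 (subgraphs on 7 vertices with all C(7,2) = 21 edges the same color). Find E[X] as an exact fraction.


Let X = Σ_S X_S over the C(20, 7) = 77520 subsets S of size 7, where X_S = 1 if the K_7 on S is monochromatic.
For a fixed S, the K_7 on S has C(7, 2) = 21 edges. P[all 21 edges red] = (1/2)^21, and likewise for blue, so P[monochromatic] = 2·(1/2)^21 = 2^{1 − 21} = 1/1048576.
By linearity of expectation: E[X] = C(20, 7) · 2^{1 − 21} = 77520 · 1/1048576 = 4845/65536.
Numerically: E[X] ≈ 0.074.

E[X] = C(20,7)·2^(1−C(7,2)) = 4845/65536 ≈ 0.074.


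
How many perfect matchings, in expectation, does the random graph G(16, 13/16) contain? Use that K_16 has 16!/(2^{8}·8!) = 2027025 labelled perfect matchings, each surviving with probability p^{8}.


K_16 has 16!/(2^{8}·8!) = 2027025 labelled perfect matchings.
For each such perfect matching H, let X_H = 1 if all 8 edges of H are present in G. Then P[X_H = 1] = p^{8} = (13/16)^{8} = 815730721/4294967296.
Summing the indicators: E[X] = Σ_H E[X_H] = 2027025 · p^{8} = 2027025 · 815730721/4294967296 = 1653506564735025/4294967296.
Numerically: E[X] ≈ 3.85e+05.

E[X] = 2027025 · (13/16)^{8} = 1653506564735025/4294967296 ≈ 3.85e+05.


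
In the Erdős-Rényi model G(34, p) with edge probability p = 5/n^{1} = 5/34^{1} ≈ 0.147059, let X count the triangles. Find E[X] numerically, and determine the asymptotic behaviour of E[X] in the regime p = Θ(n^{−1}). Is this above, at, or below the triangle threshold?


Number of potential triangles: C(34, 3) = 5984.
Each occurs with probability p³ ≈ (0.147059)³ ≈ 3.18033788e-03.
By linearity: E[X] = C(34, 3)·p³ ≈ 5984 · 3.18033788e-03 ≈ 19.031142.
Here α = 1, so p = 5/n is exactly at the triangle threshold p ~ 1/n. Asymptotically E[X] → c³/6 = 5³/6 = 125/6 ≈ 20.833333, a bounded constant. In this regime the triangle count is asymptotically Poisson(c³/6).

E[X] ≈ 19.031142; in regime p = Θ(1/n^{1}) E[X] stays bounded (at the triangle threshold p ~ 1/n).


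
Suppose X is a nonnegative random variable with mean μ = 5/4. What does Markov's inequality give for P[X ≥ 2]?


μ = E[X] = 5/4, a = 2.
Markov: P[X ≥ 2] ≤ μ/a = (5/4)/2 = 5/8.
Numerically: ≈ 0.625.
(Since a = 2 > μ = 1.250, the bound 5/8 is < 1 and informative.)

P[X ≥ 2] ≤ 5/8 ≈ 0.625.


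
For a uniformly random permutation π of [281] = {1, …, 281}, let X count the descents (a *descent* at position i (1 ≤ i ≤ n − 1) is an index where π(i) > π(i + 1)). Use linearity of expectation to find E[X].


Write X = Σ X_I over i = 1, …, 280, with X_I the indicator of one descent.
There are 280 indicators.
For each fixed i, the pair (π(i), π(i+1)) is a uniformly random ordered pair of distinct values from {1, …, 281}; by symmetry P[π(i) > π(i+1)] = 1/2.
By linearity: E[X] = 280 · (1/2) = (281 − 1) · (1/2) = 140 ≈ 140.000.

E[X] = 140 = 140.000.


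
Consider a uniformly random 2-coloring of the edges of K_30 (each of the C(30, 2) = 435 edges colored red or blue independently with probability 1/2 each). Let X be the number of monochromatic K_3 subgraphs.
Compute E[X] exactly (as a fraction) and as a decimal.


Let X = Σ_S X_S over the C(30, 3) = 4060 subsets S of size 3, where X_S = 1 if the K_3 on S is monochromatic.
For a fixed S, the K_3 on S has C(3, 2) = 3 edges. P[all 3 edges red] = (1/2)^3, and likewise for blue, so P[monochromatic] = 2·(1/2)^3 = 2^{1 − 3} = 1/4.
By linearity: E[X] = C(30, 3) · 2^{1 − 3} = 4060 · 1/4 = 1015.
Numerically: E[X] ≈ 1015.0000.

E[X] = C(30,3)·2^(1−C(3,2)) = 1015 ≈ 1015.0000.


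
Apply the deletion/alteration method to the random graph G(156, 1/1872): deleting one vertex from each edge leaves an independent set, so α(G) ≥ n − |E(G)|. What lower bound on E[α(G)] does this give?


E[|E(G)|] = C(156, 2)·p = 12090 · (1/1872) = 155/24.
E[α(G)] ≥ n − E[|E(G)|] = 156 − 155/24 = 3589/24.
Numerically: ≈ 149.542.
(This is only a lower bound; the true E[α(G)] may be larger.)

E[α(G)] ≥ 3589/24 ≈ 149.542.


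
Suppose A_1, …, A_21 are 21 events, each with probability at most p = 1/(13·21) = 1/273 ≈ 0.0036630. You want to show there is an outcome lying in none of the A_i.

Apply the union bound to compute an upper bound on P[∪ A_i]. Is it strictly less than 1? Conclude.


Union bound: P[∪_{i=1}^{21} A_i] ≤ Σ_i P[A_i] ≤ 21·p = 21·(1/273) = 1/13.
Numerically: 1/13 ≈ 0.0769231.
Is 1/13 < 1? YES.
Since P[∪ A_i] ≤ 1/13 < 1, the complement has P[∩ A_i^c] ≥ 1 − 1/13 = 12/13 > 0, so some outcome avoids every A_i.

21·p = 1/13 ≈ 0.0769231; existence CERTIFIED by the union bound.


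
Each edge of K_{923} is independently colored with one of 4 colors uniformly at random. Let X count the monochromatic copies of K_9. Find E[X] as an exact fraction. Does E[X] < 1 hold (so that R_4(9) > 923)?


E[X] = C(923, 9) · 4^{1 − 36} = 1288430932418687114265 · 4^{−35} = 1288430932418687114265/1180591620717411303424.
As a reduced fraction: E[X] = 1288430932418687114265/1180591620717411303424 ≈ 1.0913435.
Is E[X] < 1? NO.
Since E[X] ≥ 1, the first-moment bound is inconclusive at n = 923; it does NOT by itself certify R_4(9) > 923.

E[X] = 1288430932418687114265/1180591620717411303424 ≈ 1.0913435; E[X] ≥ 1; first-moment method inconclusive here.


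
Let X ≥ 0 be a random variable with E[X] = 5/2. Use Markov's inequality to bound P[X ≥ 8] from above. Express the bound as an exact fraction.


μ = E[X] = 5/2, a = 8.
Markov: P[X ≥ 8] ≤ μ/a = (5/2)/8 = 5/16.
Numerically: ≈ 0.3125.
(Since a = 8 > μ = 2.5000, the bound 5/16 is < 1 and informative.)

P[X ≥ 8] ≤ 5/16 ≈ 0.3125.


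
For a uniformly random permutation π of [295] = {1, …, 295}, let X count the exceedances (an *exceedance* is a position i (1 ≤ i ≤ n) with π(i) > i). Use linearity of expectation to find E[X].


Write X = Σ_{i=1}^{295} X_i, where X_i = 1_{π(i) > i}.
For each fixed i, π(i) is uniform over {1, …, 295} (marginal of a uniform permutation), so P[π(i) > i] = (n − i)/n. Summing: Σ_{i=1}^{295} (n − i)/n = (0 + 1 + … + 294)/295 = 295(295 − 1)/(2·295) = (295 − 1)/2.
Hence E[X] = Σ_{i=1}^{295} (295 − i)/295 = 147 ≈ 147.000000.

E[X] = 147 = 147.000000.


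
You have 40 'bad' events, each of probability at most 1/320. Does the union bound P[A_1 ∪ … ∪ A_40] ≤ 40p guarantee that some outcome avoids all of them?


Union bound: P[∪_{i=1}^{40} A_i] ≤ Σ_i P[A_i] ≤ 40·p = 40·(1/320) = 1/8.
Numerically: 1/8 ≈ 0.125000.
Is 1/8 < 1? YES.
Since P[∪ A_i] ≤ 1/8 < 1, the complement has P[∩ A_i^c] ≥ 1 − 1/8 = 7/8 > 0, so some outcome avoids every A_i.

40·p = 1/8 ≈ 0.125000; existence CERTIFIED by the union bound.


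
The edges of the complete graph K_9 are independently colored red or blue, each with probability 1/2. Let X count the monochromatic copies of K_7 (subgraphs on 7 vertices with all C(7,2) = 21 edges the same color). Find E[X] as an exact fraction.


Let X = Σ_S X_S over the C(9, 7) = 36 subsets S of size 7, where X_S = 1 if the K_7 on S is monochromatic.
For a fixed S, the K_7 on S has C(7, 2) = 21 edges. P[all 21 edges red] = (1/2)^21, and likewise for blue, so P[monochromatic] = 2·(1/2)^21 = 2^{1 − 21} = 1/1048576.
By linearity of expectation: E[X] = C(9, 7) · 2^{1 − 21} = 36 · 1/1048576 = 9/262144.
Numerically: E[X] ≈ 0.000034.

E[X] = C(9,7)·2^(1−C(7,2)) = 9/262144 ≈ 0.000034.


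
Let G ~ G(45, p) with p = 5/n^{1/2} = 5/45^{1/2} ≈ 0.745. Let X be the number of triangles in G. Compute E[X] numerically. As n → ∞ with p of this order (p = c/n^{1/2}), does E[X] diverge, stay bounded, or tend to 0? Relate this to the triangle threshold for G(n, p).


Number of potential triangles: C(45, 3) = 14190.
Each occurs with probability p³ ≈ (0.745)³ ≈ 4.14087e-01.
By linearity: E[X] = C(45, 3)·p³ ≈ 14190 · 4.14087e-01 ≈ 5875.890.
Since α = 1/2 < 1, p = c/n^{1/2} ≫ 1/n is above the triangle threshold p ~ 1/n. Asymptotically E[X] ~ (c³/6)·n^{3(1−α)} = (5³/6)·n^{1.5} → ∞; triangles are abundant w.h.p.

E[X] ≈ 5875.890; in regime p = Θ(1/n^{1/2}) E[X] diverges (above the triangle threshold p ~ 1/n).


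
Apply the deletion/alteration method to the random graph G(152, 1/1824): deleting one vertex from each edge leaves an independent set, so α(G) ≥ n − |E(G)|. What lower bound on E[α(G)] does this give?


E[|E(G)|] = C(152, 2)·p = 11476 · (1/1824) = 151/24.
E[α(G)] ≥ n − E[|E(G)|] = 152 − 151/24 = 3497/24.
Numerically: ≈ 145.7083.
(This is only a lower bound; the true E[α(G)] may be larger.)

E[α(G)] ≥ 3497/24 ≈ 145.7083.


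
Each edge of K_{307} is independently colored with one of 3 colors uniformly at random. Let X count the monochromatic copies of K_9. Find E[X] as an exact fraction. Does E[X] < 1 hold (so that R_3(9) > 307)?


E[X] = C(307, 9) · 3^{1 − 36} = 59303278327292350 · 3^{−35} = 59303278327292350/50031545098999707.
As a reduced fraction: E[X] = 59303278327292350/50031545098999707 ≈ 1.1853.
Is E[X] < 1? NO.
Since E[X] ≥ 1, the first-moment bound is inconclusive at n = 307; it does NOT by itself certify R_3(9) > 307.

E[X] = 59303278327292350/50031545098999707 ≈ 1.1853; E[X] ≥ 1; first-moment method inconclusive here.


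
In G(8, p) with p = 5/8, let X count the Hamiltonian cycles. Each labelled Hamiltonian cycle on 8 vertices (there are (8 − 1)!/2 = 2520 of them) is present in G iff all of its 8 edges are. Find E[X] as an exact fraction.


K_8 has (8 − 1)!/2 = 2520 labelled Hamiltonian cycles.
For each such Hamiltonian cycle H, let X_H = 1 if all 8 edges of H are present in G. Then P[X_H = 1] = p^{8} = (5/8)^{8} = 390625/16777216.
By linearity of expectation: E[X] = Σ_H E[X_H] = 2520 · p^{8} = 2520 · 390625/16777216 = 123046875/2097152.
Numerically: E[X] ≈ 58.6733.

E[X] = 2520 · (5/8)^{8} = 123046875/2097152 ≈ 58.6733.


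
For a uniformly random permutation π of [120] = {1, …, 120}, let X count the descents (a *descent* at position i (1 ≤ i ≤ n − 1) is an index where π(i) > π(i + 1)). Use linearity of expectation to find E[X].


Write X = Σ X_I over i = 1, …, 119, with X_I the indicator of one descent.
There are 119 indicators.
For each fixed i, the pair (π(i), π(i+1)) is a uniformly random ordered pair of distinct values from {1, …, 120}; by symmetry P[π(i) > π(i+1)] = 1/2.
By linearity: E[X] = 119 · (1/2) = (120 − 1) · (1/2) = 119/2 ≈ 59.500000.

E[X] = 119/2 = 59.500000.


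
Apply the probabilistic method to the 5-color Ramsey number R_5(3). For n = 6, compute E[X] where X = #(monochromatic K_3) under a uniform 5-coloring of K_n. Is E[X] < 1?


E[X] = C(6, 3) · 5^{1 − 3} = 20 · 5^{−2} = 20/25.
As a reduced fraction: E[X] = 4/5 ≈ 0.80000.
Is E[X] < 1? YES.
Since E[X] < 1, there exists a 5-coloring of K_{6} with no monochromatic K_3; hence R_5(3) > 6.

E[X] = 4/5 ≈ 0.80000; E[X] < 1, so R_5(3) > 6.


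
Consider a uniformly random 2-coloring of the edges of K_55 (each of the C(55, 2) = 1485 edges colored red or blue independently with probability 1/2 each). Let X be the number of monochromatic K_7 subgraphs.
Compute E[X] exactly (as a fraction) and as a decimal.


Let X = Σ_S X_S over the C(55, 7) = 202927725 subsets S of size 7, where X_S = 1 if the K_7 on S is monochromatic.
For a fixed S, the K_7 on S has C(7, 2) = 21 edges. P[all 21 edges red] = (1/2)^21, and likewise for blue, so P[monochromatic] = 2·(1/2)^21 = 2^{1 − 21} = 1/1048576.
By linearity of expectation: E[X] = C(55, 7) · 2^{1 − 21} = 202927725 · 1/1048576 = 202927725/1048576.
Numerically: E[X] ≈ 193.526959.

E[X] = C(55,7)·2^(1−C(7,2)) = 202927725/1048576 ≈ 193.526959.


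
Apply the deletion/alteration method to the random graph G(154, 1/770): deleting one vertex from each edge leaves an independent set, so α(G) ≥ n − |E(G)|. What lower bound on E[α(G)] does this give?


E[|E(G)|] = C(154, 2)·p = 11781 · (1/770) = 153/10.
E[α(G)] ≥ n − E[|E(G)|] = 154 − 153/10 = 1387/10.
Numerically: ≈ 138.7000.
(This is only a lower bound; the true E[α(G)] may be larger.)

E[α(G)] ≥ 1387/10 ≈ 138.7000.


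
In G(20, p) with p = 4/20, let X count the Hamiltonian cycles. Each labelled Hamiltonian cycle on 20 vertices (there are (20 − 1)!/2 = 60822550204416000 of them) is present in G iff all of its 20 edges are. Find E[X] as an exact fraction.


K_20 has (20 − 1)!/2 = 60822550204416000 labelled Hamiltonian cycles.
For each such Hamiltonian cycle H, let X_H = 1 if all 20 edges of H are present in G. Then P[X_H = 1] = p^{20} = (1/5)^{20} = 1/95367431640625.
Summing the indicators: E[X] = Σ_H E[X_H] = 60822550204416000 · p^{20} = 60822550204416000 · 1/95367431640625 = 486580401635328/762939453125.
Numerically: E[X] ≈ 637.8.

E[X] = 60822550204416000 · (1/5)^{20} = 486580401635328/762939453125 ≈ 637.8.


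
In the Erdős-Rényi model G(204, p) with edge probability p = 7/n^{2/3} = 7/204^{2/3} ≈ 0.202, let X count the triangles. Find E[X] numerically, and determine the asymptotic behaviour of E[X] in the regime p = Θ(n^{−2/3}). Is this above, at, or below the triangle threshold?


Number of potential triangles: C(204, 3) = 1394204.
Each occurs with probability p³ ≈ (0.202)³ ≈ 8.242022e-03.
By linearity: E[X] = C(204, 3)·p³ ≈ 1394204 · 8.242022e-03 ≈ 11491.0605.
Since α = 2/3 < 1, p = c/n^{2/3} ≫ 1/n is above the triangle threshold p ~ 1/n. Asymptotically E[X] ~ (c³/6)·n^{3(1−α)} = (7³/6)·n^{1} → ∞; triangles are abundant w.h.p.

E[X] ≈ 11491.0605; in regime p = Θ(1/n^{2/3}) E[X] diverges (above the triangle threshold p ~ 1/n).


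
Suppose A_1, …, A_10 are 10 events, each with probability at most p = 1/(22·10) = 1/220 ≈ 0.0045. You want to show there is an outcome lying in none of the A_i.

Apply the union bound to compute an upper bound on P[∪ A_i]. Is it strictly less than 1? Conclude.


Union bound: P[∪_{i=1}^{10} A_i] ≤ Σ_i P[A_i] ≤ 10·p = 10·(1/220) = 1/22.
Numerically: 1/22 ≈ 0.0455.
Is 1/22 < 1? YES.
Since P[∪ A_i] ≤ 1/22 < 1, the complement has P[∩ A_i^c] ≥ 1 − 1/22 = 21/22 > 0, so some outcome avoids every A_i.

10·p = 1/22 ≈ 0.0455; existence CERTIFIED by the union bound.


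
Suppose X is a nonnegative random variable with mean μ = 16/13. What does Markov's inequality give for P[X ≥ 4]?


μ = E[X] = 16/13, a = 4.
Markov: P[X ≥ 4] ≤ μ/a = (16/13)/4 = 4/13.
Numerically: ≈ 0.307692.
(Since a = 4 > μ = 1.230769, the bound 4/13 is < 1 and informative.)

P[X ≥ 4] ≤ 4/13 ≈ 0.307692.


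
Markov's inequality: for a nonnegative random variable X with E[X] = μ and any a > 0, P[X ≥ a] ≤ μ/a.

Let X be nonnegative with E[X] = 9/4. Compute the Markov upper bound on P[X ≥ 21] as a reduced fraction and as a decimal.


μ = E[X] = 9/4, a = 21.
Markov: P[X ≥ 21] ≤ μ/a = (9/4)/21 = 3/28.
Numerically: ≈ 0.107143.
(Since a = 21 > μ = 2.250000, the bound 3/28 is < 1 and informative.)

P[X ≥ 21] ≤ 3/28 ≈ 0.107143.


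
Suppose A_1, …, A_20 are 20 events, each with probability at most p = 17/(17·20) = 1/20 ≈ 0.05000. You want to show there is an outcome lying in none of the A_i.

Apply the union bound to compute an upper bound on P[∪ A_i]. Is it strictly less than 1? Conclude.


Union bound: P[∪_{i=1}^{20} A_i] ≤ Σ_i P[A_i] ≤ 20·p = 20·(1/20) = 1.
Numerically: 1 ≈ 1.00000.
Is 1 < 1? NO.
Since the bound 1 is ≥ 1, the union bound is uninformative here; it does NOT by itself certify existence.

20·p = 1 ≈ 1.00000; existence NOT certified by the union bound.


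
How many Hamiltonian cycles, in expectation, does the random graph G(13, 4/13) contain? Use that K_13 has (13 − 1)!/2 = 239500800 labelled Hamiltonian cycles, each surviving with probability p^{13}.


K_13 has (13 − 1)!/2 = 239500800 labelled Hamiltonian cycles.
For each such Hamiltonian cycle H, let X_H = 1 if all 13 edges of H are present in G. Then P[X_H = 1] = p^{13} = (4/13)^{13} = 67108864/302875106592253.
By linearity: E[X] = Σ_H E[X_H] = 239500800 · p^{13} = 239500800 · 67108864/302875106592253 = 16072626615091200/302875106592253.
Numerically: E[X] ≈ 53.067.

E[X] = 239500800 · (4/13)^{13} = 16072626615091200/302875106592253 ≈ 53.067.


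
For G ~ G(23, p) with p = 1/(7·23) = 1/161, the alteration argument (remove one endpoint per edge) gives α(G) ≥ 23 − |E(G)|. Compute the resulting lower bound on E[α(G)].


E[|E(G)|] = C(23, 2)·p = 253 · (1/161) = 11/7.
E[α(G)] ≥ n − E[|E(G)|] = 23 − 11/7 = 150/7.
Numerically: ≈ 21.42857.
(This is only a lower bound; the true E[α(G)] may be larger.)

E[α(G)] ≥ 150/7 ≈ 21.42857.


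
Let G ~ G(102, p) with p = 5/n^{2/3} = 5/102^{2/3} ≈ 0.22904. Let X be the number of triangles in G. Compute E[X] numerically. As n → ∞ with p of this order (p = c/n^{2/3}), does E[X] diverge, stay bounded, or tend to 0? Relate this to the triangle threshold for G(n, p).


Number of potential triangles: C(102, 3) = 171700.
Each occurs with probability p³ ≈ (0.22904)³ ≈ 1.2014610e-02.
By linearity: E[X] = C(102, 3)·p³ ≈ 171700 · 1.2014610e-02 ≈ 2062.90850.
Since α = 2/3 < 1, p = c/n^{2/3} ≫ 1/n is above the triangle threshold p ~ 1/n. Asymptotically E[X] ~ (c³/6)·n^{3(1−α)} = (5³/6)·n^{1} → ∞; triangles are abundant w.h.p.

E[X] ≈ 2062.90850; in regime p = Θ(1/n^{2/3}) E[X] diverges (above the triangle threshold p ~ 1/n).


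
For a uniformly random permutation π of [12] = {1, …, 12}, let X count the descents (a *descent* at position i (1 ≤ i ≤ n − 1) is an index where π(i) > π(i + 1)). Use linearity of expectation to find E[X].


Write X = Σ X_I over i = 1, …, 11, with X_I the indicator of one descent.
There are 11 indicators.
For each fixed i, the pair (π(i), π(i+1)) is a uniformly random ordered pair of distinct values from {1, …, 12}; by symmetry P[π(i) > π(i+1)] = 1/2.
By linearity: E[X] = 11 · (1/2) = (12 − 1) · (1/2) = 11/2 ≈ 5.500.

E[X] = 11/2 = 5.500.


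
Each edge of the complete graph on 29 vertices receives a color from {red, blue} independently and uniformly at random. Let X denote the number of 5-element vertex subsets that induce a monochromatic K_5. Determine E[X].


Let X = Σ_S X_S over the C(29, 5) = 118755 subsets S of size 5, where X_S = 1 if the K_5 on S is monochromatic.
For a fixed S, the K_5 on S has C(5, 2) = 10 edges. P[all 10 edges red] = (1/2)^10, and likewise for blue, so P[monochromatic] = 2·(1/2)^10 = 2^{1 − 10} = 1/512.
By linearity: E[X] = C(29, 5) · 2^{1 − 10} = 118755 · 1/512 = 118755/512.
Numerically: E[X] ≈ 231.9434.

E[X] = C(29,5)·2^(1−C(5,2)) = 118755/512 ≈ 231.9434.


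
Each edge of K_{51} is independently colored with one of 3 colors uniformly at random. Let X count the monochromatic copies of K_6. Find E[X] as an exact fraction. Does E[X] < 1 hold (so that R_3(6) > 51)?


E[X] = C(51, 6) · 3^{1 − 15} = 18009460 · 3^{−14} = 18009460/4782969.
As a reduced fraction: E[X] = 18009460/4782969 ≈ 3.7653307.
Is E[X] < 1? NO.
Since E[X] ≥ 1, the first-moment bound is inconclusive at n = 51; it does NOT by itself certify R_3(6) > 51.

E[X] = 18009460/4782969 ≈ 3.7653307; E[X] ≥ 1; first-moment method inconclusive here.


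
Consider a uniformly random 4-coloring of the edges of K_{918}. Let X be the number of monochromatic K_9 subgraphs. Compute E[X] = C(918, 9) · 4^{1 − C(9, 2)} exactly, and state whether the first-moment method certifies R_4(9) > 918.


E[X] = C(918, 9) · 4^{1 − 36} = 1226696518272037432620 · 4^{−35} = 1226696518272037432620/1180591620717411303424.
As a reduced fraction: E[X] = 306674129568009358155/295147905179352825856 ≈ 1.039052.
Is E[X] < 1? NO.
Since E[X] ≥ 1, the first-moment bound is inconclusive at n = 918; it does NOT by itself certify R_4(9) > 918.

E[X] = 306674129568009358155/295147905179352825856 ≈ 1.039052; E[X] ≥ 1; first-moment method inconclusive here.


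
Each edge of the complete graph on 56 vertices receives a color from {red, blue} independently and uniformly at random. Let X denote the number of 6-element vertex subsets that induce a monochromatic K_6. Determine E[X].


Let X = Σ_S X_S over the C(56, 6) = 32468436 subsets S of size 6, where X_S = 1 if the K_6 on S is monochromatic.
For a fixed S, the K_6 on S has C(6, 2) = 15 edges. P[all 15 edges red] = (1/2)^15, and likewise for blue, so P[monochromatic] = 2·(1/2)^15 = 2^{1 − 15} = 1/16384.
Summing: E[X] = C(56, 6) · 2^{1 − 15} = 32468436 · 1/16384 = 8117109/4096.
Numerically: E[X] ≈ 1981.716064.

E[X] = C(56,6)·2^(1−C(6,2)) = 8117109/4096 ≈ 1981.716064.


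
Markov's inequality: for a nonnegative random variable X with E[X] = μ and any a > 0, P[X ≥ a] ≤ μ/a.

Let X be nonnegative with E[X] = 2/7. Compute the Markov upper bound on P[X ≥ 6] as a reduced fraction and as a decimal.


μ = E[X] = 2/7, a = 6.
Markov: P[X ≥ 6] ≤ μ/a = (2/7)/6 = 1/21.
Numerically: ≈ 0.04762.
(Since a = 6 > μ = 0.28571, the bound 1/21 is < 1 and informative.)

P[X ≥ 6] ≤ 1/21 ≈ 0.04762.


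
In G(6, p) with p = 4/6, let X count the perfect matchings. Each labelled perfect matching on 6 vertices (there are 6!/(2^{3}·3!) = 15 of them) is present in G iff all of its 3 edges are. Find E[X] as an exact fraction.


K_6 has 6!/(2^{3}·3!) = 15 labelled perfect matchings.
For each such perfect matching H, let X_H = 1 if all 3 edges of H are present in G. Then P[X_H = 1] = p^{3} = (2/3)^{3} = 8/27.
Summing the indicators: E[X] = Σ_H E[X_H] = 15 · p^{3} = 15 · 8/27 = 40/9.
Numerically: E[X] ≈ 4.444.

E[X] = 15 · (2/3)^{3} = 40/9 ≈ 4.444.


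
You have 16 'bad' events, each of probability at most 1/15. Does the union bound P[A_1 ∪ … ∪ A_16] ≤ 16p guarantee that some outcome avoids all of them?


Union bound: P[∪_{i=1}^{16} A_i] ≤ Σ_i P[A_i] ≤ 16·p = 16·(1/15) = 16/15.
Numerically: 16/15 ≈ 1.066667.
Is 16/15 < 1? NO.
Since the bound 16/15 is ≥ 1, the union bound is uninformative here; it does NOT by itself certify existence.

16·p = 16/15 ≈ 1.066667; existence NOT certified by the union bound.


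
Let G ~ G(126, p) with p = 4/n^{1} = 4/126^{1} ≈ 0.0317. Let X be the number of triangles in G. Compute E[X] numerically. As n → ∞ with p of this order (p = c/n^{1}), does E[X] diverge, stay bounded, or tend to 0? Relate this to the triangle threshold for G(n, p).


Number of potential triangles: C(126, 3) = 325500.
Each occurs with probability p³ ≈ (0.0317)³ ≈ 3.19940e-05.
By linearity: E[X] = C(126, 3)·p³ ≈ 325500 · 3.19940e-05 ≈ 10.414.
Here α = 1, so p = 4/n is exactly at the triangle threshold p ~ 1/n. Asymptotically E[X] → c³/6 = 4³/6 = 32/3 ≈ 10.667, a bounded constant. In this regime the triangle count is asymptotically Poisson(c³/6).

E[X] ≈ 10.414; in regime p = Θ(1/n^{1}) E[X] stays bounded (at the triangle threshold p ~ 1/n).


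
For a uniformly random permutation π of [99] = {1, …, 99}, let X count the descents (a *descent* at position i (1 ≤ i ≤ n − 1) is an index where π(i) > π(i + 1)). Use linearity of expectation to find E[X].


Write X = Σ X_I over i = 1, …, 98, with X_I the indicator of one descent.
There are 98 indicators.
For each fixed i, the pair (π(i), π(i+1)) is a uniformly random ordered pair of distinct values from {1, …, 99}; by symmetry P[π(i) > π(i+1)] = 1/2.
By linearity: E[X] = 98 · (1/2) = (99 − 1) · (1/2) = 49 ≈ 49.000000.

E[X] = 49 = 49.000000.


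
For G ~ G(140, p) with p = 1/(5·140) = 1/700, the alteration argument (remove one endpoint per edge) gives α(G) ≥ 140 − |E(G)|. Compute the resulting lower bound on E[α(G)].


E[|E(G)|] = C(140, 2)·p = 9730 · (1/700) = 139/10.
E[α(G)] ≥ n − E[|E(G)|] = 140 − 139/10 = 1261/10.
Numerically: ≈ 126.100.
(This is only a lower bound; the true E[α(G)] may be larger.)

E[α(G)] ≥ 1261/10 ≈ 126.100.


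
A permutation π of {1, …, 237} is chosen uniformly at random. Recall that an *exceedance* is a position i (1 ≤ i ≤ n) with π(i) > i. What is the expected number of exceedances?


Write X = Σ_{i=1}^{237} X_i, where X_i = 1_{π(i) > i}.
For each fixed i, π(i) is uniform over {1, …, 237} (marginal of a uniform permutation), so P[π(i) > i] = (n − i)/n. Summing: Σ_{i=1}^{237} (n − i)/n = (0 + 1 + … + 236)/237 = 237(237 − 1)/(2·237) = (237 − 1)/2.
Hence E[X] = Σ_{i=1}^{237} (237 − i)/237 = 118 ≈ 118.0000.

E[X] = 118 = 118.0000.


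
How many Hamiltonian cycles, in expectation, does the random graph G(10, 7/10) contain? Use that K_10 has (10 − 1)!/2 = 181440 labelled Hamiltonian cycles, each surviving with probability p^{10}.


K_10 has (10 − 1)!/2 = 181440 labelled Hamiltonian cycles.
For each such Hamiltonian cycle H, let X_H = 1 if all 10 edges of H are present in G. Then P[X_H = 1] = p^{10} = (7/10)^{10} = 282475249/10000000000.
Summing the indicators: E[X] = Σ_H E[X_H] = 181440 · p^{10} = 181440 · 282475249/10000000000 = 160163466183/31250000.
Numerically: E[X] ≈ 5.13e+03.

E[X] = 181440 · (7/10)^{10} = 160163466183/31250000 ≈ 5.13e+03.


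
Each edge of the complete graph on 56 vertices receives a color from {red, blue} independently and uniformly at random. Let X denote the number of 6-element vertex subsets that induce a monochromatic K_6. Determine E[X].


Let X = Σ_S X_S over the C(56, 6) = 32468436 subsets S of size 6, where X_S = 1 if the K_6 on S is monochromatic.
For a fixed S, the K_6 on S has C(6, 2) = 15 edges. P[all 15 edges red] = (1/2)^15, and likewise for blue, so P[monochromatic] = 2·(1/2)^15 = 2^{1 − 15} = 1/16384.
Summing: E[X] = C(56, 6) · 2^{1 − 15} = 32468436 · 1/16384 = 8117109/4096.
Numerically: E[X] ≈ 1981.716064.

E[X] = C(56,6)·2^(1−C(6,2)) = 8117109/4096 ≈ 1981.716064.


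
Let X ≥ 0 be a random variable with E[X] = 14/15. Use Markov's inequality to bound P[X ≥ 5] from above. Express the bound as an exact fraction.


μ = E[X] = 14/15, a = 5.
Markov: P[X ≥ 5] ≤ μ/a = (14/15)/5 = 14/75.
Numerically: ≈ 0.186667.
(Since a = 5 > μ = 0.933333, the bound 14/75 is < 1 and informative.)

P[X ≥ 5] ≤ 14/75 ≈ 0.186667.


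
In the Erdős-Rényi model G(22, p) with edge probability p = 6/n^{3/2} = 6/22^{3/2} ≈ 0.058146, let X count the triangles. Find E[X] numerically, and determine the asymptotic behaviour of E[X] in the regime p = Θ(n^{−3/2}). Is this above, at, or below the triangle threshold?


Number of potential triangles: C(22, 3) = 1540.
Each occurs with probability p³ ≈ (0.058146)³ ≈ 1.9658559e-04.
By linearity: E[X] = C(22, 3)·p³ ≈ 1540 · 1.9658559e-04 ≈ 0.30274.
Since α = 3/2 > 1, p = c/n^{3/2} = o(1/n) is below the triangle threshold p ~ 1/n. Asymptotically E[X] ~ (c³/6)·n^{3(1−α)} = (6³/6)·n^{-1.5} → 0, so by Markov's inequality G has no triangles w.h.p.

E[X] ≈ 0.30274; in regime p = Θ(1/n^{3/2}) E[X] tends to 0 (below the triangle threshold p ~ 1/n).


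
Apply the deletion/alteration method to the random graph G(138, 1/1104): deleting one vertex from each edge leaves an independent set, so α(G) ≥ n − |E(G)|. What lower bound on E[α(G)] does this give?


E[|E(G)|] = C(138, 2)·p = 9453 · (1/1104) = 137/16.
E[α(G)] ≥ n − E[|E(G)|] = 138 − 137/16 = 2071/16.
Numerically: ≈ 129.4375.
(This is only a lower bound; the true E[α(G)] may be larger.)

E[α(G)] ≥ 2071/16 ≈ 129.4375.


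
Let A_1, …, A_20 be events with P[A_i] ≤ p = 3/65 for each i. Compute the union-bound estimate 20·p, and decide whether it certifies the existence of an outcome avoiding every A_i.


Union bound: P[∪_{i=1}^{20} A_i] ≤ Σ_i P[A_i] ≤ 20·p = 20·(3/65) = 12/13.
Numerically: 12/13 ≈ 0.9230769.
Is 12/13 < 1? YES.
Since P[∪ A_i] ≤ 12/13 < 1, the complement has P[∩ A_i^c] ≥ 1 − 12/13 = 1/13 > 0, so some outcome avoids every A_i.

20·p = 12/13 ≈ 0.9230769; existence CERTIFIED by the union bound.


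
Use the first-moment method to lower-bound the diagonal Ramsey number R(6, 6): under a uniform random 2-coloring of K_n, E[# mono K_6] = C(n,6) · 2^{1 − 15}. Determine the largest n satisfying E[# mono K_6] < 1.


We need C(n, 6) · 2^{1 − 15} < 1, i.e. C(n, 6) < 2^{15 − 1} = 16384.
Check values of n near the boundary:
  n = 11: C(11, 6) = 462; 462 < 16384? YES
  n = 12: C(12, 6) = 924; 924 < 16384? YES
  n = 13: C(13, 6) = 1716; 1716 < 16384? YES
  n = 14: C(14, 6) = 3003; 3003 < 16384? YES
  n = 15: C(15, 6) = 5005; 5005 < 16384? YES
  n = 16: C(16, 6) = 8008; 8008 < 16384? YES
  n = 17: C(17, 6) = 12376; 12376 < 16384? YES
  n = 18: C(18, 6) = 18564; 18564 < 16384? NO
  n = 19: C(19, 6) = 27132; 27132 < 16384? NO
  n = 20: C(20, 6) = 38760; 38760 < 16384? NO
The largest n with C(n, 6) < 16384 is n = 17 (where E[X] = 1547/2048 ≈ 0.7553711). Hence R(6, 6) > 17, i.e. R(6, 6) ≥ 18.

Largest n = 17; hence R(6, 6) > 17.


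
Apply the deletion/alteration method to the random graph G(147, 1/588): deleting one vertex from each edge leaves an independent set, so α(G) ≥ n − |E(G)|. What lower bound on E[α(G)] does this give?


E[|E(G)|] = C(147, 2)·p = 10731 · (1/588) = 73/4.
E[α(G)] ≥ n − E[|E(G)|] = 147 − 73/4 = 515/4.
Numerically: ≈ 128.75000.
(This is only a lower bound; the true E[α(G)] may be larger.)

E[α(G)] ≥ 515/4 ≈ 128.75000.


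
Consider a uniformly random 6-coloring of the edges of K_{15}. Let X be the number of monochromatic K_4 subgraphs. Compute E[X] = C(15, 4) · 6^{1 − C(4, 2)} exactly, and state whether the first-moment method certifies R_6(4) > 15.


E[X] = C(15, 4) · 6^{1 − 6} = 1365 · 6^{−5} = 1365/7776.
As a reduced fraction: E[X] = 455/2592 ≈ 0.1755401.
Is E[X] < 1? YES.
Since E[X] < 1, there exists a 6-coloring of K_{15} with no monochromatic K_4; hence R_6(4) > 15.

E[X] = 455/2592 ≈ 0.1755401; E[X] < 1, so R_6(4) > 15.


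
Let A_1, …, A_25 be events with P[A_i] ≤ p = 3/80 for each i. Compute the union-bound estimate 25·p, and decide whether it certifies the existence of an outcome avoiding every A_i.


Union bound: P[∪_{i=1}^{25} A_i] ≤ Σ_i P[A_i] ≤ 25·p = 25·(3/80) = 15/16.
Numerically: 15/16 ≈ 0.9375000.
Is 15/16 < 1? YES.
Since P[∪ A_i] ≤ 15/16 < 1, the complement has P[∩ A_i^c] ≥ 1 − 15/16 = 1/16 > 0, so some outcome avoids every A_i.

25·p = 15/16 ≈ 0.9375000; existence CERTIFIED by the union bound.


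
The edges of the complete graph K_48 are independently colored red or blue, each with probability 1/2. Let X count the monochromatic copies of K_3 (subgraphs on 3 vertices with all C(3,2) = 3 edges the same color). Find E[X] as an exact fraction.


Let X = Σ_S X_S over the C(48, 3) = 17296 subsets S of size 3, where X_S = 1 if the K_3 on S is monochromatic.
For a fixed S, the K_3 on S has C(3, 2) = 3 edges. P[all 3 edges red] = (1/2)^3, and likewise for blue, so P[monochromatic] = 2·(1/2)^3 = 2^{1 − 3} = 1/4.
By linearity of expectation: E[X] = C(48, 3) · 2^{1 − 3} = 17296 · 1/4 = 4324.
Numerically: E[X] ≈ 4324.000.

E[X] = C(48,3)·2^(1−C(3,2)) = 4324 ≈ 4324.000.


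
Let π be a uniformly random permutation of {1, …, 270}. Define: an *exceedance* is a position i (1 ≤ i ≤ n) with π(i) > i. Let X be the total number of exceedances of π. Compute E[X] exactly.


Write X = Σ_{i=1}^{270} X_i, where X_i = 1_{π(i) > i}.
For each fixed i, π(i) is uniform over {1, …, 270} (marginal of a uniform permutation), so P[π(i) > i] = (n − i)/n. Summing: Σ_{i=1}^{270} (n − i)/n = (0 + 1 + … + 269)/270 = 270(270 − 1)/(2·270) = (270 − 1)/2.
Hence E[X] = Σ_{i=1}^{270} (270 − i)/270 = 269/2 ≈ 134.50000.

E[X] = 269/2 = 134.50000.
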